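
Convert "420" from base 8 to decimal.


Input: "420" in base 8
Positional expansion:
  Digit '4' (value 4) x 8^2 = 256
  Digit '2' (value 2) x 8^1 = 16
  Digit '0' (value 0) x 8^0 = 0
Sum = 272

272


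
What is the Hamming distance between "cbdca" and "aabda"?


Comparing "cbdca" and "aabda" position by position:
  Position 0: 'c' vs 'a' => differ
  Position 1: 'b' vs 'a' => differ
  Position 2: 'd' vs 'b' => differ
  Position 3: 'c' vs 'd' => differ
  Position 4: 'a' vs 'a' => same
Total differences (Hamming distance): 4

4


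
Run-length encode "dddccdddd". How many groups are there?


Input: dddccdddd
Scanning for consecutive runs:
  Group 1: 'd' x 3 (positions 0-2)
  Group 2: 'c' x 2 (positions 3-4)
  Group 3: 'd' x 4 (positions 5-8)
Total groups: 3

3


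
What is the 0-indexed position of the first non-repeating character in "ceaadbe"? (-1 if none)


Input: ceaadbe
Character frequencies:
  'a': 2
  'b': 1
  'c': 1
  'd': 1
  'e': 2
Scanning left to right for freq == 1:
  Position 0 ('c'): unique! => answer = 0

0


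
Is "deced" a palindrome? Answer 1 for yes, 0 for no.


Input: deced
Reversed: deced
  Compare pos 0 ('d') with pos 4 ('d'): match
  Compare pos 1 ('e') with pos 3 ('e'): match
Result: palindrome

1


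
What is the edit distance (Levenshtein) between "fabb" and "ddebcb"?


Computing edit distance: "fabb" -> "ddebcb"
DP table:
           d    d    e    b    c    b
      0    1    2    3    4    5    6
  f   1    1    2    3    4    5    6
  a   2    2    2    3    4    5    6
  b   3    3    3    3    3    4    5
  b   4    4    4    4    3    4    4
Edit distance = dp[4][6] = 4

4


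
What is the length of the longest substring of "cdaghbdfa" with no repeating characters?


Input: "cdaghbdfa"
Sliding window (track last position of each char):
  Position 0 ('c'): window [0,0] length 1 -- new best
  Position 1 ('d'): window [0,1] length 2 -- new best
  Position 2 ('a'): window [0,2] length 3 -- new best
  Position 3 ('g'): window [0,3] length 4 -- new best
  Position 4 ('h'): window [0,4] length 5 -- new best
  Position 5 ('b'): window [0,5] length 6 -- new best
  Position 6 ('d'): repeat (last at 1), move window start to 2
  Position 6 ('d'): window [2,6] length 5
  Position 7 ('f'): window [2,7] length 6
  Position 8 ('a'): repeat (last at 2), move window start to 3
  Position 8 ('a'): window [3,8] length 6
Longest substring with no repeats: "cdaghb" with length 6

6


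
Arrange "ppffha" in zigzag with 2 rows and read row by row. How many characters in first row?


Zigzag "ppffha" into 2 rows:
Placing characters:
  'p' => row 0
  'p' => row 1
  'f' => row 0
  'f' => row 1
  'h' => row 0
  'a' => row 1
Rows:
  Row 0: "pfh"
  Row 1: "pfa"
First row length: 3

3


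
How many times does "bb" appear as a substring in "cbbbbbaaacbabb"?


Searching for "bb" in "cbbbbbaaacbabb"
Scanning each position:
  Position 0: "cb" => no
  Position 1: "bb" => MATCH
  Position 2: "bb" => MATCH
  Position 3: "bb" => MATCH
  Position 4: "bb" => MATCH
  Position 5: "ba" => no
  Position 6: "aa" => no
  Position 7: "aa" => no
  Position 8: "ac" => no
  Position 9: "cb" => no
  Position 10: "ba" => no
  Position 11: "ab" => no
  Position 12: "bb" => MATCH
Total occurrences: 5

5


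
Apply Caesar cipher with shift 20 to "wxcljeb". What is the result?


Caesar cipher: shift "wxcljeb" by 20
  'w' (pos 22) + 20 = pos 16 = 'q'
  'x' (pos 23) + 20 = pos 17 = 'r'
  'c' (pos 2) + 20 = pos 22 = 'w'
  'l' (pos 11) + 20 = pos 5 = 'f'
  'j' (pos 9) + 20 = pos 3 = 'd'
  'e' (pos 4) + 20 = pos 24 = 'y'
  'b' (pos 1) + 20 = pos 21 = 'v'
Result: qrwfdyv

qrwfdyv


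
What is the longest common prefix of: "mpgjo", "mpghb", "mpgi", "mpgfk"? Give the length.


Words: mpgjo, mpghb, mpgi, mpgfk
  Position 0: all 'm' => match
  Position 1: all 'p' => match
  Position 2: all 'g' => match
  Position 3: ('j', 'h', 'i', 'f') => mismatch, stop
LCP = "mpg" (length 3)

3


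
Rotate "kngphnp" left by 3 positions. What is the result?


Input: "kngphnp", rotate left by 3
First 3 characters: "kng"
Remaining characters: "phnp"
Concatenate remaining + first: "phnp" + "kng" = "phnpkng"

phnpkng


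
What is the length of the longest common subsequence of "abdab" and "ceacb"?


LCS of "abdab" and "ceacb"
DP table:
           c    e    a    c    b
      0    0    0    0    0    0
  a   0    0    0    1    1    1
  b   0    0    0    1    1    2
  d   0    0    0    1    1    2
  a   0    0    0    1    1    2
  b   0    0    0    1    1    2
LCS length = dp[5][5] = 2

2


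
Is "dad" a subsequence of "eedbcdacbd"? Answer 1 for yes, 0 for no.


Check if "dad" is a subsequence of "eedbcdacbd"
Greedy scan:
  Position 0 ('e'): no match needed
  Position 1 ('e'): no match needed
  Position 2 ('d'): matches sub[0] = 'd'
  Position 3 ('b'): no match needed
  Position 4 ('c'): no match needed
  Position 5 ('d'): no match needed
  Position 6 ('a'): matches sub[1] = 'a'
  Position 7 ('c'): no match needed
  Position 8 ('b'): no match needed
  Position 9 ('d'): matches sub[2] = 'd'
All 3 characters matched => is a subsequence

1


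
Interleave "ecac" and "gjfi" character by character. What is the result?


Interleaving "ecac" and "gjfi":
  Position 0: 'e' from first, 'g' from second => "eg"
  Position 1: 'c' from first, 'j' from second => "cj"
  Position 2: 'a' from first, 'f' from second => "af"
  Position 3: 'c' from first, 'i' from second => "ci"
Result: egcjafci

egcjafci


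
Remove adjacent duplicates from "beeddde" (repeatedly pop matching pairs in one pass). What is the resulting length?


Input: beeddde
Stack-based adjacent duplicate removal:
  Read 'b': push. Stack: b
  Read 'e': push. Stack: be
  Read 'e': matches stack top 'e' => pop. Stack: b
  Read 'd': push. Stack: bd
  Read 'd': matches stack top 'd' => pop. Stack: b
  Read 'd': push. Stack: bd
  Read 'e': push. Stack: bde
Final stack: "bde" (length 3)

3


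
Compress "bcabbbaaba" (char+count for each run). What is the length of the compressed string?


Input: bcabbbaaba
Runs:
  'b' x 1 => "b1"
  'c' x 1 => "c1"
  'a' x 1 => "a1"
  'b' x 3 => "b3"
  'a' x 2 => "a2"
  'b' x 1 => "b1"
  'a' x 1 => "a1"
Compressed: "b1c1a1b3a2b1a1"
Compressed length: 14

14


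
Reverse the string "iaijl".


Input: iaijl
Reading characters right to left:
  Position 4: 'l'
  Position 3: 'j'
  Position 2: 'i'
  Position 1: 'a'
  Position 0: 'i'
Reversed: ljiai

ljiai


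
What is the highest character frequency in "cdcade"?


Input: cdcade
Character counts:
  'a': 1
  'c': 2
  'd': 2
  'e': 1
Maximum frequency: 2

2


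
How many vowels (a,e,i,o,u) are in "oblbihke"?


Input: oblbihke
Checking each character:
  'o' at position 0: vowel (running total: 1)
  'b' at position 1: consonant
  'l' at position 2: consonant
  'b' at position 3: consonant
  'i' at position 4: vowel (running total: 2)
  'h' at position 5: consonant
  'k' at position 6: consonant
  'e' at position 7: vowel (running total: 3)
Total vowels: 3

3


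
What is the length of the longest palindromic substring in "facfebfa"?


Input: "facfebfa"
Checking substrings for palindromes:
  No multi-char palindromic substrings found
Longest palindromic substring: "f" with length 1

1


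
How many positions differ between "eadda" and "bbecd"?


Comparing "eadda" and "bbecd" position by position:
  Position 0: 'e' vs 'b' => DIFFER
  Position 1: 'a' vs 'b' => DIFFER
  Position 2: 'd' vs 'e' => DIFFER
  Position 3: 'd' vs 'c' => DIFFER
  Position 4: 'a' vs 'd' => DIFFER
Positions that differ: 5

5


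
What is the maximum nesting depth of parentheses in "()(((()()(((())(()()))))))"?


Input: "()(((()()(((())(()()))))))"
Tracking depth:
  Position 0 '(': depth becomes 1
  Position 1 ')': depth becomes 0
  Position 2 '(': depth becomes 1
  Position 3 '(': depth becomes 2
  Position 4 '(': depth becomes 3
  Position 5 '(': depth becomes 4
  Position 6 ')': depth becomes 3
  Position 7 '(': depth becomes 4
  Position 8 ')': depth becomes 3
  Position 9 '(': depth becomes 4
  Position 10 '(': depth becomes 5
  Position 11 '(': depth becomes 6
  Position 12 '(': depth becomes 7
  Position 13 ')': depth becomes 6
  Position 14 ')': depth becomes 5
  Position 15 '(': depth becomes 6
  Position 16 '(': depth becomes 7
  Position 17 ')': depth becomes 6
  Position 18 '(': depth becomes 7
  Position 19 ')': depth becomes 6
  Position 20 ')': depth becomes 5
  Position 21 ')': depth becomes 4
  Position 22 ')': depth becomes 3
  Position 23 ')': depth becomes 2
  Position 24 ')': depth becomes 1
  Position 25 ')': depth becomes 0
Maximum depth reached: 7

7


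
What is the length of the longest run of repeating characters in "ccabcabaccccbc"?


Input: "ccabcabaccccbc"
Scanning for longest run:
  Position 1 ('c'): continues run of 'c', length=2
  Position 2 ('a'): new char, reset run to 1
  Position 3 ('b'): new char, reset run to 1
  Position 4 ('c'): new char, reset run to 1
  Position 5 ('a'): new char, reset run to 1
  Position 6 ('b'): new char, reset run to 1
  Position 7 ('a'): new char, reset run to 1
  Position 8 ('c'): new char, reset run to 1
  Position 9 ('c'): continues run of 'c', length=2
  Position 10 ('c'): continues run of 'c', length=3
  Position 11 ('c'): continues run of 'c', length=4
  Position 12 ('b'): new char, reset run to 1
  Position 13 ('c'): new char, reset run to 1
Longest run: 'c' with length 4

4


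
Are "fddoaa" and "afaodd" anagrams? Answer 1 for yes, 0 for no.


Strings: "fddoaa", "afaodd"
Sorted first:  aaddfo
Sorted second: aaddfo
Sorted forms match => anagrams

1


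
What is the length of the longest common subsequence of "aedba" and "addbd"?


LCS of "aedba" and "addbd"
DP table:
           a    d    d    b    d
      0    0    0    0    0    0
  a   0    1    1    1    1    1
  e   0    1    1    1    1    1
  d   0    1    2    2    2    2
  b   0    1    2    2    3    3
  a   0    1    2    2    3    3
LCS length = dp[5][5] = 3

3


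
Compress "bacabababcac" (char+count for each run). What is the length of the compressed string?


Input: bacabababcac
Runs:
  'b' x 1 => "b1"
  'a' x 1 => "a1"
  'c' x 1 => "c1"
  'a' x 1 => "a1"
  'b' x 1 => "b1"
  'a' x 1 => "a1"
  'b' x 1 => "b1"
  'a' x 1 => "a1"
  'b' x 1 => "b1"
  'c' x 1 => "c1"
  'a' x 1 => "a1"
  'c' x 1 => "c1"
Compressed: "b1a1c1a1b1a1b1a1b1c1a1c1"
Compressed length: 24

24


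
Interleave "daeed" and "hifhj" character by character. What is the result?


Interleaving "daeed" and "hifhj":
  Position 0: 'd' from first, 'h' from second => "dh"
  Position 1: 'a' from first, 'i' from second => "ai"
  Position 2: 'e' from first, 'f' from second => "ef"
  Position 3: 'e' from first, 'h' from second => "eh"
  Position 4: 'd' from first, 'j' from second => "dj"
Result: dhaiefehdj

dhaiefehdj


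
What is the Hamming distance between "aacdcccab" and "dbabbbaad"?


Comparing "aacdcccab" and "dbabbbaad" position by position:
  Position 0: 'a' vs 'd' => differ
  Position 1: 'a' vs 'b' => differ
  Position 2: 'c' vs 'a' => differ
  Position 3: 'd' vs 'b' => differ
  Position 4: 'c' vs 'b' => differ
  Position 5: 'c' vs 'b' => differ
  Position 6: 'c' vs 'a' => differ
  Position 7: 'a' vs 'a' => same
  Position 8: 'b' vs 'd' => differ
Total differences (Hamming distance): 8

8


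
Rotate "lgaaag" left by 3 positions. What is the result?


Input: "lgaaag", rotate left by 3
First 3 characters: "lga"
Remaining characters: "aag"
Concatenate remaining + first: "aag" + "lga" = "aaglga"

aaglga


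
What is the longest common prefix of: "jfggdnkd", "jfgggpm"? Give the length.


Words: jfggdnkd, jfgggpm
  Position 0: all 'j' => match
  Position 1: all 'f' => match
  Position 2: all 'g' => match
  Position 3: all 'g' => match
  Position 4: ('d', 'g') => mismatch, stop
LCP = "jfgg" (length 4)

4


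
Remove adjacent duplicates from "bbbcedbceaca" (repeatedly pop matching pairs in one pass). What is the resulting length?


Input: bbbcedbceaca
Stack-based adjacent duplicate removal:
  Read 'b': push. Stack: b
  Read 'b': matches stack top 'b' => pop. Stack: (empty)
  Read 'b': push. Stack: b
  Read 'c': push. Stack: bc
  Read 'e': push. Stack: bce
  Read 'd': push. Stack: bced
  Read 'b': push. Stack: bcedb
  Read 'c': push. Stack: bcedbc
  Read 'e': push. Stack: bcedbce
  Read 'a': push. Stack: bcedbcea
  Read 'c': push. Stack: bcedbceac
  Read 'a': push. Stack: bcedbceaca
Final stack: "bcedbceaca" (length 10)

10


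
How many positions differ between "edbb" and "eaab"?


Comparing "edbb" and "eaab" position by position:
  Position 0: 'e' vs 'e' => same
  Position 1: 'd' vs 'a' => DIFFER
  Position 2: 'b' vs 'a' => DIFFER
  Position 3: 'b' vs 'b' => same
Positions that differ: 2

2


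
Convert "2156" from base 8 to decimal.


Input: "2156" in base 8
Positional expansion:
  Digit '2' (value 2) x 8^3 = 1024
  Digit '1' (value 1) x 8^2 = 64
  Digit '5' (value 5) x 8^1 = 40
  Digit '6' (value 6) x 8^0 = 6
Sum = 1134

1134


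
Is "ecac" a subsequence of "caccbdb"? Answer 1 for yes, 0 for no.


Check if "ecac" is a subsequence of "caccbdb"
Greedy scan:
  Position 0 ('c'): no match needed
  Position 1 ('a'): no match needed
  Position 2 ('c'): no match needed
  Position 3 ('c'): no match needed
  Position 4 ('b'): no match needed
  Position 5 ('d'): no match needed
  Position 6 ('b'): no match needed
Only matched 0/4 characters => not a subsequence

0


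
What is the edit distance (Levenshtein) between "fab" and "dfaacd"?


Computing edit distance: "fab" -> "dfaacd"
DP table:
           d    f    a    a    c    d
      0    1    2    3    4    5    6
  f   1    1    1    2    3    4    5
  a   2    2    2    1    2    3    4
  b   3    3    3    2    2    3    4
Edit distance = dp[3][6] = 4

4


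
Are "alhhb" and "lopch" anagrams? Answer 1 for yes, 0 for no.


Strings: "alhhb", "lopch"
Sorted first:  abhhl
Sorted second: chlop
Differ at position 0: 'a' vs 'c' => not anagrams

0


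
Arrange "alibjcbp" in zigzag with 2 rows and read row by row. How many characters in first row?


Zigzag "alibjcbp" into 2 rows:
Placing characters:
  'a' => row 0
  'l' => row 1
  'i' => row 0
  'b' => row 1
  'j' => row 0
  'c' => row 1
  'b' => row 0
  'p' => row 1
Rows:
  Row 0: "aijb"
  Row 1: "lbcp"
First row length: 4

4


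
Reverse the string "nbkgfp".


Input: nbkgfp
Reading characters right to left:
  Position 5: 'p'
  Position 4: 'f'
  Position 3: 'g'
  Position 2: 'k'
  Position 1: 'b'
  Position 0: 'n'
Reversed: pfgkbn

pfgkbn


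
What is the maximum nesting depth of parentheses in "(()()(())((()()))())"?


Input: "(()()(())((()()))())"
Tracking depth:
  Position 0 '(': depth becomes 1
  Position 1 '(': depth becomes 2
  Position 2 ')': depth becomes 1
  Position 3 '(': depth becomes 2
  Position 4 ')': depth becomes 1
  Position 5 '(': depth becomes 2
  Position 6 '(': depth becomes 3
  Position 7 ')': depth becomes 2
  Position 8 ')': depth becomes 1
  Position 9 '(': depth becomes 2
  Position 10 '(': depth becomes 3
  Position 11 '(': depth becomes 4
  Position 12 ')': depth becomes 3
  Position 13 '(': depth becomes 4
  Position 14 ')': depth becomes 3
  Position 15 ')': depth becomes 2
  Position 16 ')': depth becomes 1
  Position 17 '(': depth becomes 2
  Position 18 ')': depth becomes 1
  Position 19 ')': depth becomes 0
Maximum depth reached: 4

4


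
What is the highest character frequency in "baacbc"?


Input: baacbc
Character counts:
  'a': 2
  'b': 2
  'c': 2
Maximum frequency: 2

2


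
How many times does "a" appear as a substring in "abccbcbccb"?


Searching for "a" in "abccbcbccb"
Scanning each position:
  Position 0: "a" => MATCH
  Position 1: "b" => no
  Position 2: "c" => no
  Position 3: "c" => no
  Position 4: "b" => no
  Position 5: "c" => no
  Position 6: "b" => no
  Position 7: "c" => no
  Position 8: "c" => no
  Position 9: "b" => no
Total occurrences: 1

1


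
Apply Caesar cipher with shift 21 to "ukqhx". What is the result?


Caesar cipher: shift "ukqhx" by 21
  'u' (pos 20) + 21 = pos 15 = 'p'
  'k' (pos 10) + 21 = pos 5 = 'f'
  'q' (pos 16) + 21 = pos 11 = 'l'
  'h' (pos 7) + 21 = pos 2 = 'c'
  'x' (pos 23) + 21 = pos 18 = 's'
Result: pflcs

pflcs


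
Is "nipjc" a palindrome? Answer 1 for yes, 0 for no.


Input: nipjc
Reversed: cjpin
  Compare pos 0 ('n') with pos 4 ('c'): MISMATCH
  Compare pos 1 ('i') with pos 3 ('j'): MISMATCH
Result: not a palindrome

0


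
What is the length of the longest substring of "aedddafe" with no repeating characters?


Input: "aedddafe"
Sliding window (track last position of each char):
  Position 0 ('a'): window [0,0] length 1 -- new best
  Position 1 ('e'): window [0,1] length 2 -- new best
  Position 2 ('d'): window [0,2] length 3 -- new best
  Position 3 ('d'): repeat (last at 2), move window start to 3
  Position 3 ('d'): window [3,3] length 1
  Position 4 ('d'): repeat (last at 3), move window start to 4
  Position 4 ('d'): window [4,4] length 1
  Position 5 ('a'): window [4,5] length 2
  Position 6 ('f'): window [4,6] length 3
  Position 7 ('e'): window [4,7] length 4 -- new best
Longest substring with no repeats: "dafe" with length 4

4


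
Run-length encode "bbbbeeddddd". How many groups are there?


Input: bbbbeeddddd
Scanning for consecutive runs:
  Group 1: 'b' x 4 (positions 0-3)
  Group 2: 'e' x 2 (positions 4-5)
  Group 3: 'd' x 5 (positions 6-10)
Total groups: 3

3


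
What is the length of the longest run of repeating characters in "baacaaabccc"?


Input: "baacaaabccc"
Scanning for longest run:
  Position 1 ('a'): new char, reset run to 1
  Position 2 ('a'): continues run of 'a', length=2
  Position 3 ('c'): new char, reset run to 1
  Position 4 ('a'): new char, reset run to 1
  Position 5 ('a'): continues run of 'a', length=2
  Position 6 ('a'): continues run of 'a', length=3
  Position 7 ('b'): new char, reset run to 1
  Position 8 ('c'): new char, reset run to 1
  Position 9 ('c'): continues run of 'c', length=2
  Position 10 ('c'): continues run of 'c', length=3
Longest run: 'a' with length 3

3


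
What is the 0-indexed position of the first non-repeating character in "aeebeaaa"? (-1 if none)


Input: aeebeaaa
Character frequencies:
  'a': 4
  'b': 1
  'e': 3
Scanning left to right for freq == 1:
  Position 0 ('a'): freq=4, skip
  Position 1 ('e'): freq=3, skip
  Position 2 ('e'): freq=3, skip
  Position 3 ('b'): unique! => answer = 3

3


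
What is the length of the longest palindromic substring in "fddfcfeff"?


Input: "fddfcfeff"
Checking substrings for palindromes:
  [0:4] "fddf" (len 4) => palindrome
  [3:6] "fcf" (len 3) => palindrome
  [5:8] "fef" (len 3) => palindrome
  [1:3] "dd" (len 2) => palindrome
  [7:9] "ff" (len 2) => palindrome
Longest palindromic substring: "fddf" with length 4

4


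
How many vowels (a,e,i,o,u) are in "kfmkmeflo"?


Input: kfmkmeflo
Checking each character:
  'k' at position 0: consonant
  'f' at position 1: consonant
  'm' at position 2: consonant
  'k' at position 3: consonant
  'm' at position 4: consonant
  'e' at position 5: vowel (running total: 1)
  'f' at position 6: consonant
  'l' at position 7: consonant
  'o' at position 8: vowel (running total: 2)
Total vowels: 2

2


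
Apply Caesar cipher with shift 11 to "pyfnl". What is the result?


Caesar cipher: shift "pyfnl" by 11
  'p' (pos 15) + 11 = pos 0 = 'a'
  'y' (pos 24) + 11 = pos 9 = 'j'
  'f' (pos 5) + 11 = pos 16 = 'q'
  'n' (pos 13) + 11 = pos 24 = 'y'
  'l' (pos 11) + 11 = pos 22 = 'w'
Result: ajqyw

ajqyw


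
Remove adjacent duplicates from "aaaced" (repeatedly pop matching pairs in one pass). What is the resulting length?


Input: aaaced
Stack-based adjacent duplicate removal:
  Read 'a': push. Stack: a
  Read 'a': matches stack top 'a' => pop. Stack: (empty)
  Read 'a': push. Stack: a
  Read 'c': push. Stack: ac
  Read 'e': push. Stack: ace
  Read 'd': push. Stack: aced
Final stack: "aced" (length 4)

4


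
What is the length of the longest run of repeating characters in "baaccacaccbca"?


Input: "baaccacaccbca"
Scanning for longest run:
  Position 1 ('a'): new char, reset run to 1
  Position 2 ('a'): continues run of 'a', length=2
  Position 3 ('c'): new char, reset run to 1
  Position 4 ('c'): continues run of 'c', length=2
  Position 5 ('a'): new char, reset run to 1
  Position 6 ('c'): new char, reset run to 1
  Position 7 ('a'): new char, reset run to 1
  Position 8 ('c'): new char, reset run to 1
  Position 9 ('c'): continues run of 'c', length=2
  Position 10 ('b'): new char, reset run to 1
  Position 11 ('c'): new char, reset run to 1
  Position 12 ('a'): new char, reset run to 1
Longest run: 'a' with length 2

2


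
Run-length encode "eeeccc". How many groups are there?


Input: eeeccc
Scanning for consecutive runs:
  Group 1: 'e' x 3 (positions 0-2)
  Group 2: 'c' x 3 (positions 3-5)
Total groups: 2

2


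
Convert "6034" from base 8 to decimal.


Input: "6034" in base 8
Positional expansion:
  Digit '6' (value 6) x 8^3 = 3072
  Digit '0' (value 0) x 8^2 = 0
  Digit '3' (value 3) x 8^1 = 24
  Digit '4' (value 4) x 8^0 = 4
Sum = 3100

3100


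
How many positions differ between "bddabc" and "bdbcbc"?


Comparing "bddabc" and "bdbcbc" position by position:
  Position 0: 'b' vs 'b' => same
  Position 1: 'd' vs 'd' => same
  Position 2: 'd' vs 'b' => DIFFER
  Position 3: 'a' vs 'c' => DIFFER
  Position 4: 'b' vs 'b' => same
  Position 5: 'c' vs 'c' => same
Positions that differ: 2

2


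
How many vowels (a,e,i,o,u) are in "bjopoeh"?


Input: bjopoeh
Checking each character:
  'b' at position 0: consonant
  'j' at position 1: consonant
  'o' at position 2: vowel (running total: 1)
  'p' at position 3: consonant
  'o' at position 4: vowel (running total: 2)
  'e' at position 5: vowel (running total: 3)
  'h' at position 6: consonant
Total vowels: 3

3


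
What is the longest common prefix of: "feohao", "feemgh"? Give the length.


Words: feohao, feemgh
  Position 0: all 'f' => match
  Position 1: all 'e' => match
  Position 2: ('o', 'e') => mismatch, stop
LCP = "fe" (length 2)

2


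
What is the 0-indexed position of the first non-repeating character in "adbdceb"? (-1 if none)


Input: adbdceb
Character frequencies:
  'a': 1
  'b': 2
  'c': 1
  'd': 2
  'e': 1
Scanning left to right for freq == 1:
  Position 0 ('a'): unique! => answer = 0

0


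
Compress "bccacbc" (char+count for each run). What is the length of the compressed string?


Input: bccacbc
Runs:
  'b' x 1 => "b1"
  'c' x 2 => "c2"
  'a' x 1 => "a1"
  'c' x 1 => "c1"
  'b' x 1 => "b1"
  'c' x 1 => "c1"
Compressed: "b1c2a1c1b1c1"
Compressed length: 12

12


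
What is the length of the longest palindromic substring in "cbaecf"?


Input: "cbaecf"
Checking substrings for palindromes:
  No multi-char palindromic substrings found
Longest palindromic substring: "c" with length 1

1


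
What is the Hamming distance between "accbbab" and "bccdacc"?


Comparing "accbbab" and "bccdacc" position by position:
  Position 0: 'a' vs 'b' => differ
  Position 1: 'c' vs 'c' => same
  Position 2: 'c' vs 'c' => same
  Position 3: 'b' vs 'd' => differ
  Position 4: 'b' vs 'a' => differ
  Position 5: 'a' vs 'c' => differ
  Position 6: 'b' vs 'c' => differ
Total differences (Hamming distance): 5

5


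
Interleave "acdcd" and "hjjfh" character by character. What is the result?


Interleaving "acdcd" and "hjjfh":
  Position 0: 'a' from first, 'h' from second => "ah"
  Position 1: 'c' from first, 'j' from second => "cj"
  Position 2: 'd' from first, 'j' from second => "dj"
  Position 3: 'c' from first, 'f' from second => "cf"
  Position 4: 'd' from first, 'h' from second => "dh"
Result: ahcjdjcfdh

ahcjdjcfdh


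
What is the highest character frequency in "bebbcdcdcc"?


Input: bebbcdcdcc
Character counts:
  'b': 3
  'c': 4
  'd': 2
  'e': 1
Maximum frequency: 4

4


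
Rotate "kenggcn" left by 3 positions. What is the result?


Input: "kenggcn", rotate left by 3
First 3 characters: "ken"
Remaining characters: "ggcn"
Concatenate remaining + first: "ggcn" + "ken" = "ggcnken"

ggcnken


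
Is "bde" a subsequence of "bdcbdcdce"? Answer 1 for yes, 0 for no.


Check if "bde" is a subsequence of "bdcbdcdce"
Greedy scan:
  Position 0 ('b'): matches sub[0] = 'b'
  Position 1 ('d'): matches sub[1] = 'd'
  Position 2 ('c'): no match needed
  Position 3 ('b'): no match needed
  Position 4 ('d'): no match needed
  Position 5 ('c'): no match needed
  Position 6 ('d'): no match needed
  Position 7 ('c'): no match needed
  Position 8 ('e'): matches sub[2] = 'e'
All 3 characters matched => is a subsequence

1


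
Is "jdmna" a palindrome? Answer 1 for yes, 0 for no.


Input: jdmna
Reversed: anmdj
  Compare pos 0 ('j') with pos 4 ('a'): MISMATCH
  Compare pos 1 ('d') with pos 3 ('n'): MISMATCH
Result: not a palindrome

0


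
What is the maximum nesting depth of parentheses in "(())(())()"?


Input: "(())(())()"
Tracking depth:
  Position 0 '(': depth becomes 1
  Position 1 '(': depth becomes 2
  Position 2 ')': depth becomes 1
  Position 3 ')': depth becomes 0
  Position 4 '(': depth becomes 1
  Position 5 '(': depth becomes 2
  Position 6 ')': depth becomes 1
  Position 7 ')': depth becomes 0
  Position 8 '(': depth becomes 1
  Position 9 ')': depth becomes 0
Maximum depth reached: 2

2


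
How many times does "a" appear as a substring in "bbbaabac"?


Searching for "a" in "bbbaabac"
Scanning each position:
  Position 0: "b" => no
  Position 1: "b" => no
  Position 2: "b" => no
  Position 3: "a" => MATCH
  Position 4: "a" => MATCH
  Position 5: "b" => no
  Position 6: "a" => MATCH
  Position 7: "c" => no
Total occurrences: 3

3


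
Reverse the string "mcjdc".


Input: mcjdc
Reading characters right to left:
  Position 4: 'c'
  Position 3: 'd'
  Position 2: 'j'
  Position 1: 'c'
  Position 0: 'm'
Reversed: cdjcm

cdjcm


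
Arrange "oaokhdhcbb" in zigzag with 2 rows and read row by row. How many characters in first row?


Zigzag "oaokhdhcbb" into 2 rows:
Placing characters:
  'o' => row 0
  'a' => row 1
  'o' => row 0
  'k' => row 1
  'h' => row 0
  'd' => row 1
  'h' => row 0
  'c' => row 1
  'b' => row 0
  'b' => row 1
Rows:
  Row 0: "oohhb"
  Row 1: "akdcb"
First row length: 5

5


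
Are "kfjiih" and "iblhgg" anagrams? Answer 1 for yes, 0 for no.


Strings: "kfjiih", "iblhgg"
Sorted first:  fhiijk
Sorted second: bgghil
Differ at position 0: 'f' vs 'b' => not anagrams

0


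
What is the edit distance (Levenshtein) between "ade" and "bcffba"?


Computing edit distance: "ade" -> "bcffba"
DP table:
           b    c    f    f    b    a
      0    1    2    3    4    5    6
  a   1    1    2    3    4    5    5
  d   2    2    2    3    4    5    6
  e   3    3    3    3    4    5    6
Edit distance = dp[3][6] = 6

6


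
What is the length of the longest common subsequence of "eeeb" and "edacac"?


LCS of "eeeb" and "edacac"
DP table:
           e    d    a    c    a    c
      0    0    0    0    0    0    0
  e   0    1    1    1    1    1    1
  e   0    1    1    1    1    1    1
  e   0    1    1    1    1    1    1
  b   0    1    1    1    1    1    1
LCS length = dp[4][6] = 1

1


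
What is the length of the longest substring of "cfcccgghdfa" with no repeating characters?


Input: "cfcccgghdfa"
Sliding window (track last position of each char):
  Position 0 ('c'): window [0,0] length 1 -- new best
  Position 1 ('f'): window [0,1] length 2 -- new best
  Position 2 ('c'): repeat (last at 0), move window start to 1
  Position 2 ('c'): window [1,2] length 2
  Position 3 ('c'): repeat (last at 2), move window start to 3
  Position 3 ('c'): window [3,3] length 1
  Position 4 ('c'): repeat (last at 3), move window start to 4
  Position 4 ('c'): window [4,4] length 1
  Position 5 ('g'): window [4,5] length 2
  Position 6 ('g'): repeat (last at 5), move window start to 6
  Position 6 ('g'): window [6,6] length 1
  Position 7 ('h'): window [6,7] length 2
  Position 8 ('d'): window [6,8] length 3 -- new best
  Position 9 ('f'): window [6,9] length 4 -- new best
  Position 10 ('a'): window [6,10] length 5 -- new best
Longest substring with no repeats: "ghdfa" with length 5

5


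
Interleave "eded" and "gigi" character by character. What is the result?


Interleaving "eded" and "gigi":
  Position 0: 'e' from first, 'g' from second => "eg"
  Position 1: 'd' from first, 'i' from second => "di"
  Position 2: 'e' from first, 'g' from second => "eg"
  Position 3: 'd' from first, 'i' from second => "di"
Result: egdiegdi

egdiegdi


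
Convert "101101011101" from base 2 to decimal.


Input: "101101011101" in base 2
Positional expansion:
  Digit '1' (value 1) x 2^11 = 2048
  Digit '0' (value 0) x 2^10 = 0
  Digit '1' (value 1) x 2^9 = 512
  Digit '1' (value 1) x 2^8 = 256
  Digit '0' (value 0) x 2^7 = 0
  Digit '1' (value 1) x 2^6 = 64
  Digit '0' (value 0) x 2^5 = 0
  Digit '1' (value 1) x 2^4 = 16
  Digit '1' (value 1) x 2^3 = 8
  Digit '1' (value 1) x 2^2 = 4
  Digit '0' (value 0) x 2^1 = 0
  Digit '1' (value 1) x 2^0 = 1
Sum = 2909

2909


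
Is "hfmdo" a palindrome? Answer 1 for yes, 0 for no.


Input: hfmdo
Reversed: odmfh
  Compare pos 0 ('h') with pos 4 ('o'): MISMATCH
  Compare pos 1 ('f') with pos 3 ('d'): MISMATCH
Result: not a palindrome

0


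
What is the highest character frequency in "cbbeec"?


Input: cbbeec
Character counts:
  'b': 2
  'c': 2
  'e': 2
Maximum frequency: 2

2


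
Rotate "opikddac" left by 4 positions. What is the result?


Input: "opikddac", rotate left by 4
First 4 characters: "opik"
Remaining characters: "ddac"
Concatenate remaining + first: "ddac" + "opik" = "ddacopik"

ddacopik


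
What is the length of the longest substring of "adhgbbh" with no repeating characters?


Input: "adhgbbh"
Sliding window (track last position of each char):
  Position 0 ('a'): window [0,0] length 1 -- new best
  Position 1 ('d'): window [0,1] length 2 -- new best
  Position 2 ('h'): window [0,2] length 3 -- new best
  Position 3 ('g'): window [0,3] length 4 -- new best
  Position 4 ('b'): window [0,4] length 5 -- new best
  Position 5 ('b'): repeat (last at 4), move window start to 5
  Position 5 ('b'): window [5,5] length 1
  Position 6 ('h'): window [5,6] length 2
Longest substring with no repeats: "adhgb" with length 5

5


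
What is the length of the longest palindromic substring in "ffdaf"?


Input: "ffdaf"
Checking substrings for palindromes:
  [0:2] "ff" (len 2) => palindrome
Longest palindromic substring: "ff" with length 2

2


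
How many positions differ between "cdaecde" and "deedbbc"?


Comparing "cdaecde" and "deedbbc" position by position:
  Position 0: 'c' vs 'd' => DIFFER
  Position 1: 'd' vs 'e' => DIFFER
  Position 2: 'a' vs 'e' => DIFFER
  Position 3: 'e' vs 'd' => DIFFER
  Position 4: 'c' vs 'b' => DIFFER
  Position 5: 'd' vs 'b' => DIFFER
  Position 6: 'e' vs 'c' => DIFFER
Positions that differ: 7

7


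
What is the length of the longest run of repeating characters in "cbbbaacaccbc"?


Input: "cbbbaacaccbc"
Scanning for longest run:
  Position 1 ('b'): new char, reset run to 1
  Position 2 ('b'): continues run of 'b', length=2
  Position 3 ('b'): continues run of 'b', length=3
  Position 4 ('a'): new char, reset run to 1
  Position 5 ('a'): continues run of 'a', length=2
  Position 6 ('c'): new char, reset run to 1
  Position 7 ('a'): new char, reset run to 1
  Position 8 ('c'): new char, reset run to 1
  Position 9 ('c'): continues run of 'c', length=2
  Position 10 ('b'): new char, reset run to 1
  Position 11 ('c'): new char, reset run to 1
Longest run: 'b' with length 3

3


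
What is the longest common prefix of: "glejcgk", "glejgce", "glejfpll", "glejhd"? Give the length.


Words: glejcgk, glejgce, glejfpll, glejhd
  Position 0: all 'g' => match
  Position 1: all 'l' => match
  Position 2: all 'e' => match
  Position 3: all 'j' => match
  Position 4: ('c', 'g', 'f', 'h') => mismatch, stop
LCP = "glej" (length 4)

4


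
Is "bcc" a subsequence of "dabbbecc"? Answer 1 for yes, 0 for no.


Check if "bcc" is a subsequence of "dabbbecc"
Greedy scan:
  Position 0 ('d'): no match needed
  Position 1 ('a'): no match needed
  Position 2 ('b'): matches sub[0] = 'b'
  Position 3 ('b'): no match needed
  Position 4 ('b'): no match needed
  Position 5 ('e'): no match needed
  Position 6 ('c'): matches sub[1] = 'c'
  Position 7 ('c'): matches sub[2] = 'c'
All 3 characters matched => is a subsequence

1


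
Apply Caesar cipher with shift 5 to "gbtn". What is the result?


Caesar cipher: shift "gbtn" by 5
  'g' (pos 6) + 5 = pos 11 = 'l'
  'b' (pos 1) + 5 = pos 6 = 'g'
  't' (pos 19) + 5 = pos 24 = 'y'
  'n' (pos 13) + 5 = pos 18 = 's'
Result: lgys

lgys


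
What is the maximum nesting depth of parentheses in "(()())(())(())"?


Input: "(()())(())(())"
Tracking depth:
  Position 0 '(': depth becomes 1
  Position 1 '(': depth becomes 2
  Position 2 ')': depth becomes 1
  Position 3 '(': depth becomes 2
  Position 4 ')': depth becomes 1
  Position 5 ')': depth becomes 0
  Position 6 '(': depth becomes 1
  Position 7 '(': depth becomes 2
  Position 8 ')': depth becomes 1
  Position 9 ')': depth becomes 0
  Position 10 '(': depth becomes 1
  Position 11 '(': depth becomes 2
  Position 12 ')': depth becomes 1
  Position 13 ')': depth becomes 0
Maximum depth reached: 2

2


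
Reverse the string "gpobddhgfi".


Input: gpobddhgfi
Reading characters right to left:
  Position 9: 'i'
  Position 8: 'f'
  Position 7: 'g'
  Position 6: 'h'
  Position 5: 'd'
  Position 4: 'd'
  Position 3: 'b'
  Position 2: 'o'
  Position 1: 'p'
  Position 0: 'g'
Reversed: ifghddbopg

ifghddbopg


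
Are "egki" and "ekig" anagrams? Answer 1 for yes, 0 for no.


Strings: "egki", "ekig"
Sorted first:  egik
Sorted second: egik
Sorted forms match => anagrams

1


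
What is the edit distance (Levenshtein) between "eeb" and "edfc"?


Computing edit distance: "eeb" -> "edfc"
DP table:
           e    d    f    c
      0    1    2    3    4
  e   1    0    1    2    3
  e   2    1    1    2    3
  b   3    2    2    2    3
Edit distance = dp[3][4] = 3

3


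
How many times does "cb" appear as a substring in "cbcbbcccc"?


Searching for "cb" in "cbcbbcccc"
Scanning each position:
  Position 0: "cb" => MATCH
  Position 1: "bc" => no
  Position 2: "cb" => MATCH
  Position 3: "bb" => no
  Position 4: "bc" => no
  Position 5: "cc" => no
  Position 6: "cc" => no
  Position 7: "cc" => no
Total occurrences: 2

2


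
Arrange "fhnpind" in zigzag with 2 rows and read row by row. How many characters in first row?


Zigzag "fhnpind" into 2 rows:
Placing characters:
  'f' => row 0
  'h' => row 1
  'n' => row 0
  'p' => row 1
  'i' => row 0
  'n' => row 1
  'd' => row 0
Rows:
  Row 0: "fnid"
  Row 1: "hpn"
First row length: 4

4


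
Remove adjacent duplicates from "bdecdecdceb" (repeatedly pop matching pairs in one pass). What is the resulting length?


Input: bdecdecdceb
Stack-based adjacent duplicate removal:
  Read 'b': push. Stack: b
  Read 'd': push. Stack: bd
  Read 'e': push. Stack: bde
  Read 'c': push. Stack: bdec
  Read 'd': push. Stack: bdecd
  Read 'e': push. Stack: bdecde
  Read 'c': push. Stack: bdecdec
  Read 'd': push. Stack: bdecdecd
  Read 'c': push. Stack: bdecdecdc
  Read 'e': push. Stack: bdecdecdce
  Read 'b': push. Stack: bdecdecdceb
Final stack: "bdecdecdceb" (length 11)

11


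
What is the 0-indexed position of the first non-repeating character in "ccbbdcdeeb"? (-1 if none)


Input: ccbbdcdeeb
Character frequencies:
  'b': 3
  'c': 3
  'd': 2
  'e': 2
Scanning left to right for freq == 1:
  Position 0 ('c'): freq=3, skip
  Position 1 ('c'): freq=3, skip
  Position 2 ('b'): freq=3, skip
  Position 3 ('b'): freq=3, skip
  Position 4 ('d'): freq=2, skip
  Position 5 ('c'): freq=3, skip
  Position 6 ('d'): freq=2, skip
  Position 7 ('e'): freq=2, skip
  Position 8 ('e'): freq=2, skip
  Position 9 ('b'): freq=3, skip
  No unique character found => answer = -1

-1


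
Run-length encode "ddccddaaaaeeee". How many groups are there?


Input: ddccddaaaaeeee
Scanning for consecutive runs:
  Group 1: 'd' x 2 (positions 0-1)
  Group 2: 'c' x 2 (positions 2-3)
  Group 3: 'd' x 2 (positions 4-5)
  Group 4: 'a' x 4 (positions 6-9)
  Group 5: 'e' x 4 (positions 10-13)
Total groups: 5

5


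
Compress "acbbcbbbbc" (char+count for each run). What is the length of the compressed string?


Input: acbbcbbbbc
Runs:
  'a' x 1 => "a1"
  'c' x 1 => "c1"
  'b' x 2 => "b2"
  'c' x 1 => "c1"
  'b' x 4 => "b4"
  'c' x 1 => "c1"
Compressed: "a1c1b2c1b4c1"
Compressed length: 12

12


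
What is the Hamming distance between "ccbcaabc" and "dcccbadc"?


Comparing "ccbcaabc" and "dcccbadc" position by position:
  Position 0: 'c' vs 'd' => differ
  Position 1: 'c' vs 'c' => same
  Position 2: 'b' vs 'c' => differ
  Position 3: 'c' vs 'c' => same
  Position 4: 'a' vs 'b' => differ
  Position 5: 'a' vs 'a' => same
  Position 6: 'b' vs 'd' => differ
  Position 7: 'c' vs 'c' => same
Total differences (Hamming distance): 4

4


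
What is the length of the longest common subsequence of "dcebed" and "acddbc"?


LCS of "dcebed" and "acddbc"
DP table:
           a    c    d    d    b    c
      0    0    0    0    0    0    0
  d   0    0    0    1    1    1    1
  c   0    0    1    1    1    1    2
  e   0    0    1    1    1    1    2
  b   0    0    1    1    1    2    2
  e   0    0    1    1    1    2    2
  d   0    0    1    2    2    2    2
LCS length = dp[6][6] = 2

2


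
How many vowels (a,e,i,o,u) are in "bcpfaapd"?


Input: bcpfaapd
Checking each character:
  'b' at position 0: consonant
  'c' at position 1: consonant
  'p' at position 2: consonant
  'f' at position 3: consonant
  'a' at position 4: vowel (running total: 1)
  'a' at position 5: vowel (running total: 2)
  'p' at position 6: consonant
  'd' at position 7: consonant
Total vowels: 2

2


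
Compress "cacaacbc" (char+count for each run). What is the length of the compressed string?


Input: cacaacbc
Runs:
  'c' x 1 => "c1"
  'a' x 1 => "a1"
  'c' x 1 => "c1"
  'a' x 2 => "a2"
  'c' x 1 => "c1"
  'b' x 1 => "b1"
  'c' x 1 => "c1"
Compressed: "c1a1c1a2c1b1c1"
Compressed length: 14

14


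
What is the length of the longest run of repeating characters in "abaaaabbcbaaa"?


Input: "abaaaabbcbaaa"
Scanning for longest run:
  Position 1 ('b'): new char, reset run to 1
  Position 2 ('a'): new char, reset run to 1
  Position 3 ('a'): continues run of 'a', length=2
  Position 4 ('a'): continues run of 'a', length=3
  Position 5 ('a'): continues run of 'a', length=4
  Position 6 ('b'): new char, reset run to 1
  Position 7 ('b'): continues run of 'b', length=2
  Position 8 ('c'): new char, reset run to 1
  Position 9 ('b'): new char, reset run to 1
  Position 10 ('a'): new char, reset run to 1
  Position 11 ('a'): continues run of 'a', length=2
  Position 12 ('a'): continues run of 'a', length=3
Longest run: 'a' with length 4

4


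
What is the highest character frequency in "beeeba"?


Input: beeeba
Character counts:
  'a': 1
  'b': 2
  'e': 3
Maximum frequency: 3

3


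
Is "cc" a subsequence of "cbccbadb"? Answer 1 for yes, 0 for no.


Check if "cc" is a subsequence of "cbccbadb"
Greedy scan:
  Position 0 ('c'): matches sub[0] = 'c'
  Position 1 ('b'): no match needed
  Position 2 ('c'): matches sub[1] = 'c'
  Position 3 ('c'): no match needed
  Position 4 ('b'): no match needed
  Position 5 ('a'): no match needed
  Position 6 ('d'): no match needed
  Position 7 ('b'): no match needed
All 2 characters matched => is a subsequence

1


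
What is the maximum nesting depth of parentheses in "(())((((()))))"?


Input: "(())((((()))))"
Tracking depth:
  Position 0 '(': depth becomes 1
  Position 1 '(': depth becomes 2
  Position 2 ')': depth becomes 1
  Position 3 ')': depth becomes 0
  Position 4 '(': depth becomes 1
  Position 5 '(': depth becomes 2
  Position 6 '(': depth becomes 3
  Position 7 '(': depth becomes 4
  Position 8 '(': depth becomes 5
  Position 9 ')': depth becomes 4
  Position 10 ')': depth becomes 3
  Position 11 ')': depth becomes 2
  Position 12 ')': depth becomes 1
  Position 13 ')': depth becomes 0
Maximum depth reached: 5

5
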